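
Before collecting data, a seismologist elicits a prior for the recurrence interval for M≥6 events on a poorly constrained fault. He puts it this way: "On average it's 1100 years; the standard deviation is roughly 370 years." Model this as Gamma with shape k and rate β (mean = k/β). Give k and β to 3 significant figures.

For Gamma(k, rate β): mean = k/β, variance = k/β², so CV = 1/√k.
CV = SD/mean = 370/1100 = 0.3364, hence k = 1/CV² = 8.84.
Then β = k/mean = 8.84/1100 = 0.00804.

k ≈ 8.84, β ≈ 0.00804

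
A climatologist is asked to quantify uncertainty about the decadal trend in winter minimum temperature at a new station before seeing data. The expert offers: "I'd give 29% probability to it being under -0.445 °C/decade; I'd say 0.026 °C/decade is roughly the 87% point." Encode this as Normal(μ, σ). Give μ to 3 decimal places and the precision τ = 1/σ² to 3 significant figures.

The p-quantile of Normal(μ,σ) is μ + z_p·σ, with z_{0.29} = -0.5534 and z_{0.87} = 1.126.
Eliminate σ: μ = (z₂·x₁ − z₁·x₂)/(z₂ − z₁) = (1.126·-0.445 − (-0.5534)·0.026)/1.68 = -0.290.
Then σ = (x₂ − x₁)/(z₂ − z₁) = (0.026 − -0.445)/1.68 = 0.280.
Precision τ = 1/σ² = 1/0.2804² = 12.7.

μ = -0.290, τ = 12.7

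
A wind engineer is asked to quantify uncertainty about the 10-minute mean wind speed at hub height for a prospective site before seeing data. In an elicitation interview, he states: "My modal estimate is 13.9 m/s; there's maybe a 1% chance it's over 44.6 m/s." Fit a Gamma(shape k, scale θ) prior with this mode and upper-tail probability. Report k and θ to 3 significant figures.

Gamma(k,θ) with k>1 has mode (k−1)θ, so θ = 13.9/(k−1).
Need P(X < 44.6) = 0.99 with θ tied to k this way. Start at k = 2, θ = 13.9: P(X<44.6) ≈ 0.830.
Too low — raise k to concentrate. Iterating converges to k ≈ 4.26.
Then θ = 13.9/(4.26−1) ≈ 4.27.

k ≈ 4.26, θ ≈ 4.27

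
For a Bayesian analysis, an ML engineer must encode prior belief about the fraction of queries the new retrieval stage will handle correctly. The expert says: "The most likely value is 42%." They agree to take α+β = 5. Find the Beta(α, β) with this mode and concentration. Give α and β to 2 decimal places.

For α,β > 1 the Beta mode is (α−1)/(α+β−2). With α+β = 5, the mode is (α−1)/3.
Set (α−1)/3 = 0.42 → α = 1 + 0.42·3 = 2.26.
β = 5 − α = 2.74.

α = 2.26, β = 2.74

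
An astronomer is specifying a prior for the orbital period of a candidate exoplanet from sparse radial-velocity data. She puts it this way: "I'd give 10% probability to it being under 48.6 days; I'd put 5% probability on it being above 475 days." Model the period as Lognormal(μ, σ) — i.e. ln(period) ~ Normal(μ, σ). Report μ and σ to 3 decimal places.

μ ≈ 4.882, σ ≈ 0.779

If T ~ Lognormal(μ,σ) then ln T ~ Normal(μ,σ), so the p-quantile of ln T is μ + z_p·σ.
ln(48.6) = 3.884 and ln(475) = 6.163; z_{0.1} = -1.282, z_{0.95} = 1.645.
σ = (6.163 − 3.884)/(1.645 − (-1.282)) = 0.779.
μ = 3.884 − (-1.282)·0.779 = 4.882.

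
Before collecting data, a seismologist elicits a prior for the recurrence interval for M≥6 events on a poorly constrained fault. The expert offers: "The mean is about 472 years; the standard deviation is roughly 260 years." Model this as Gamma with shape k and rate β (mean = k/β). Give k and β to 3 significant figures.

For Gamma(k, rate β): mean = k/β, variance = k/β², so CV = 1/√k.
CV = SD/mean = 260/472 = 0.5508, hence k = 1/CV² = 3.3.
Then β = k/mean = 3.3/472 = 0.00698.

k ≈ 3.3, β ≈ 0.00698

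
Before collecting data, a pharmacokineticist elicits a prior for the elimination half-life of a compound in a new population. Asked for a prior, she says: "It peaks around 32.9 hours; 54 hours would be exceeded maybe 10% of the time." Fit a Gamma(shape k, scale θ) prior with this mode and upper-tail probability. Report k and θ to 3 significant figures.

Gamma(k,θ) with k>1 has mode (k−1)θ, so θ = 32.9/(k−1).
Need P(X < 54) = 0.9 with θ tied to k this way. Start at k = 2, θ = 32.9: P(X<54) ≈ 0.488.
Too low — raise k to concentrate. Iterating converges to k ≈ 8.68.
Then θ = 32.9/(8.68−1) ≈ 4.29.

k ≈ 8.68, θ ≈ 4.29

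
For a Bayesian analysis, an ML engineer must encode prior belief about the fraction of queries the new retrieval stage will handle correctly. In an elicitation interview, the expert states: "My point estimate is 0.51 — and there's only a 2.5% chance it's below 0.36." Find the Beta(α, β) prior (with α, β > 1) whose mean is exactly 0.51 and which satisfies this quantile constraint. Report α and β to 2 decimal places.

With mean 0.51 fixed, write α = 0.51s, β = 0.49s where s = α+β.
Need P(θ < 0.36) = 0.025 under Beta(0.51s, 0.49s). Normal approximation: (q−m)/√(m(1−m)/s) ≈ z_{0.025} = -1.96, so s ≈ 0.51·0.49·(-1.96)²/(0.36−0.51)² = 42.7.
At s = 42.7: P(θ<0.36) ≈ 0.023. Adjusting to match 0.025 gives s ≈ 41.47.
So α = 0.51·41.47 ≈ 21.15, β = 0.49·41.47 ≈ 20.32.

α ≈ 21.15, β ≈ 20.32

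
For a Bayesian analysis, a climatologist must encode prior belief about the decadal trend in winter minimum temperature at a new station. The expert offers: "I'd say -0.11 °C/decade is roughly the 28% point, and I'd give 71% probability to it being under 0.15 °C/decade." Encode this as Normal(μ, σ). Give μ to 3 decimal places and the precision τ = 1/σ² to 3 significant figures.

The p-quantile of Normal(μ,σ) is μ + z_p·σ, with z_{0.28} = -0.5828 and z_{0.71} = 0.5534.
Eliminate σ: μ = (z₂·x₁ − z₁·x₂)/(z₂ − z₁) = (0.5534·-0.11 − (-0.5828)·0.15)/1.136 = 0.023.
Then σ = (x₂ − x₁)/(z₂ − z₁) = (0.15 − -0.11)/1.136 = 0.229.
Precision τ = 1/σ² = 1/0.2288² = 19.1.

μ = 0.023, τ = 19.1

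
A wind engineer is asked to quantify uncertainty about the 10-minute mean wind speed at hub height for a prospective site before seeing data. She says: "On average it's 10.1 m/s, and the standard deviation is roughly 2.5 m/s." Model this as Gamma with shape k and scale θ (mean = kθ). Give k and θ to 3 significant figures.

For Gamma(k, scale θ): mean = kθ, variance = kθ², so CV = 1/√k.
CV = SD/mean = 2.5/10.1 = 0.2475, hence k = 1/CV² = 16.3.
Then θ = mean/k = 10.1/16.3 = 0.619.

k ≈ 16.3, θ ≈ 0.619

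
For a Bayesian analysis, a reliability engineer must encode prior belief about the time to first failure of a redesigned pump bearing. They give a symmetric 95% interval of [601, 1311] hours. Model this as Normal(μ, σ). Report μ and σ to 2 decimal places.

μ = 956.00, σ = 181.13

A symmetric 95% interval runs μ ± z·σ with z = 1.96.
Half-width = 355, so σ = 355/1.96 = 181.13.
μ is the interval midpoint, 956.00.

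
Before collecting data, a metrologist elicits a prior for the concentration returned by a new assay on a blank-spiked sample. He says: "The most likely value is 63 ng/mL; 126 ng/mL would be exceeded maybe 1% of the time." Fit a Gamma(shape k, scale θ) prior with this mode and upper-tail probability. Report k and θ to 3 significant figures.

k ≈ 11.2, θ ≈ 6.16

Gamma(k,θ) with k>1 has mode (k−1)θ, so θ = 63/(k−1).
Need P(X < 126) = 0.99 with θ tied to k this way. Start at k = 2, θ = 63: P(X<126) ≈ 0.594.
Too low — raise k to concentrate. Iterating converges to k ≈ 11.2.
Then θ = 63/(11.2−1) ≈ 6.16.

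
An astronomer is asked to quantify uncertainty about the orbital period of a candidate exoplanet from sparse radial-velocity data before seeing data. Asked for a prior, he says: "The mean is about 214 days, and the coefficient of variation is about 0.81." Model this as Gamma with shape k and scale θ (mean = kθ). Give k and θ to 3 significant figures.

k ≈ 1.52, θ ≈ 140

For Gamma(k, scale θ): mean = kθ, variance = kθ², so CV = 1/√k.
CV = 0.81, hence k = 1/CV² = 1.52.
Then θ = mean/k = 214/1.52 = 140.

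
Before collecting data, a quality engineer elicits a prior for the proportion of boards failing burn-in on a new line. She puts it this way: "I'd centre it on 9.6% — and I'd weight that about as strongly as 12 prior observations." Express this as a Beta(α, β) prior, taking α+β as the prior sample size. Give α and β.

α = 1.152, β = 10.848

Under the effective-sample-size interpretation, Beta(α, β) has prior mean α/(α+β) and prior sample size α+β.
So α+β = 12 and α/(α+β) = 0.096, giving α = 0.096·12 = 1.152 and β = 12 − 1.152 = 10.848.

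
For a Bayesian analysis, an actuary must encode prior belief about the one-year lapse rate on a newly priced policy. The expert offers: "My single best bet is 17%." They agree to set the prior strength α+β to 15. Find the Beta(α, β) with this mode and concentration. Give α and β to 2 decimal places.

For α,β > 1 the Beta mode is (α−1)/(α+β−2). With α+β = 15, the mode is (α−1)/13.
Set (α−1)/13 = 0.17 → α = 1 + 0.17·13 = 3.21.
β = 15 − α = 11.79.

α = 3.21, β = 11.79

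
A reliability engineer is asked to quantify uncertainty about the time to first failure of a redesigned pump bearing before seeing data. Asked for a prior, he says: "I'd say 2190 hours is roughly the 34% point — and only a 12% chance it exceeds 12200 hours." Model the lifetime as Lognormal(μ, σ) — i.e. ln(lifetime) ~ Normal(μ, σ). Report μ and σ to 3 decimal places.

μ ≈ 8.138, σ ≈ 1.082

If T ~ Lognormal(μ,σ) then ln T ~ Normal(μ,σ), so the p-quantile of ln T is μ + z_p·σ.
ln(2190) = 7.692 and ln(12200) = 9.409; z_{0.34} = -0.4125, z_{0.88} = 1.175.
σ = (9.409 − 7.692)/(1.175 − (-0.4125)) = 1.082.
μ = 7.692 − (-0.4125)·1.082 = 8.138.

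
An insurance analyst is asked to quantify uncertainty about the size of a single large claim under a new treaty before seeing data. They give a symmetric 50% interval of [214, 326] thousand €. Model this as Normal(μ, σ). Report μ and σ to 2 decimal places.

μ = 270.00, σ = 83.03

A symmetric 50% interval runs μ ± z·σ with z = 0.6745.
Half-width = 56, so σ = 56/0.6745 = 83.03.
μ is the interval midpoint, 270.00.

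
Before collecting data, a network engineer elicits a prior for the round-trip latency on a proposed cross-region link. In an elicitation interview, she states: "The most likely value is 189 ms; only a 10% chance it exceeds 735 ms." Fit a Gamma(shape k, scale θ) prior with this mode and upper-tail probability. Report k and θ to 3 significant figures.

Gamma(k,θ) with k>1 has mode (k−1)θ, so θ = 189/(k−1).
Need P(X < 735) = 0.9 with θ tied to k this way. Start at k = 2, θ = 189: P(X<735) ≈ 0.900.
Too low — raise k to concentrate. Iterating converges to k ≈ 2.
Then θ = 189/(2−1) ≈ 189.

k ≈ 2, θ ≈ 189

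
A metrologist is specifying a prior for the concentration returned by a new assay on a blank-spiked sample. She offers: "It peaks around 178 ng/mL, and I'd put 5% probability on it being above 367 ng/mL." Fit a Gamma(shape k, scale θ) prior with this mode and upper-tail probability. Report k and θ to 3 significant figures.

Gamma(k,θ) with k>1 has mode (k−1)θ, so θ = 178/(k−1).
Need P(X < 367) = 0.95 with θ tied to k this way. Start at k = 2, θ = 178: P(X<367) ≈ 0.610.
Too low — raise k to concentrate. Iterating converges to k ≈ 6.28.
Then θ = 178/(6.28−1) ≈ 33.7.

k ≈ 6.28, θ ≈ 33.7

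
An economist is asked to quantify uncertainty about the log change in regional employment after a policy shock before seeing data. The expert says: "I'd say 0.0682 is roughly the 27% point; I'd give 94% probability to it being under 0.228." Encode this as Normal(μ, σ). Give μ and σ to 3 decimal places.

The p-quantile of Normal(μ,σ) is μ + z_p·σ, with z_{0.27} = -0.6128 and z_{0.94} = 1.555.
Eliminate σ: μ = (z₂·x₁ − z₁·x₂)/(z₂ − z₁) = (1.555·0.0682 − (-0.6128)·0.228)/2.168 = 0.113.
Then σ = (x₂ − x₁)/(z₂ − z₁) = (0.228 − 0.0682)/2.168 = 0.074.

μ = 0.113, σ = 0.074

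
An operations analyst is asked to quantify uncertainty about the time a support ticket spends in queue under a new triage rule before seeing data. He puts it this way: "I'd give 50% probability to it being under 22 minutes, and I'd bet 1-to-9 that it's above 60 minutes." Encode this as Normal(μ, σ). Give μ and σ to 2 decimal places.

For Normal(μ,σ), the p-quantile is μ + z_p·σ. Here z_{0.5} = 0, z_{0.9} = 1.282.
So 22 = μ + 0σ and 60 = μ + 1.282σ.
Subtracting: σ = (60 − 22)/(1.282 − (0)) = 29.65.
Then μ = 22 − (0)·29.65 = 22.00.

μ = 22.00, σ = 29.65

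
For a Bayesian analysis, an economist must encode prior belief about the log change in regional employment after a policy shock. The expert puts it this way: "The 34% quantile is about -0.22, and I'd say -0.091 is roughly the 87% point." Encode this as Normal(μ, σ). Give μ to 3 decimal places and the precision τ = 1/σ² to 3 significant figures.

μ = -0.185, τ = 142

For Normal(μ,σ), the p-quantile is μ + z_p·σ. Here z_{0.34} = -0.4125, z_{0.87} = 1.126.
So -0.22 = μ − 0.4125σ and -0.091 = μ + 1.126σ.
Subtracting: σ = (-0.091 − -0.22)/(1.126 − (-0.4125)) = 0.084.
Then μ = -0.22 − (-0.4125)·0.084 = -0.185.
Precision τ = 1/σ² = 1/0.08383² = 142.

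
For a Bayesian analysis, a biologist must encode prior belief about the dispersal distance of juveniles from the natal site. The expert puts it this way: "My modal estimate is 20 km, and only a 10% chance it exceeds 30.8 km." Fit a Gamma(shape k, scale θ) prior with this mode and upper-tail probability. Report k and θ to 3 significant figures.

k ≈ 11, θ ≈ 2

Gamma(k,θ) with k>1 has mode (k−1)θ, so θ = 20/(k−1).
Need P(X < 30.8) = 0.9 with θ tied to k this way. Start at k = 2, θ = 20: P(X<30.8) ≈ 0.455.
Too low — raise k to concentrate. Iterating converges to k ≈ 11.
Then θ = 20/(11−1) ≈ 2.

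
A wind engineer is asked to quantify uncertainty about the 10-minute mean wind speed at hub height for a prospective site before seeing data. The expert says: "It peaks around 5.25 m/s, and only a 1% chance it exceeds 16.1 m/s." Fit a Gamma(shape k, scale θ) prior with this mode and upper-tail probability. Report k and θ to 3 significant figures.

Gamma(k,θ) with k>1 has mode (k−1)θ, so θ = 5.25/(k−1).
Need P(X < 16.1) = 0.99 with θ tied to k this way. Start at k = 2, θ = 5.25: P(X<16.1) ≈ 0.811.
Too low — raise k to concentrate. Iterating converges to k ≈ 4.57.
Then θ = 5.25/(4.57−1) ≈ 1.47.

k ≈ 4.57, θ ≈ 1.47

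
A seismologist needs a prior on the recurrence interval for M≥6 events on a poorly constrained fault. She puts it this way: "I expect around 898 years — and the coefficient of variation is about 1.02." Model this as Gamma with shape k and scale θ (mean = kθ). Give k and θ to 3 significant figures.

k ≈ 0.961, θ ≈ 934

For Gamma(k, scale θ): mean = kθ, variance = kθ², so CV = 1/√k.
CV = 1.02, hence k = 1/CV² = 0.961.
Then θ = mean/k = 898/0.961 = 934.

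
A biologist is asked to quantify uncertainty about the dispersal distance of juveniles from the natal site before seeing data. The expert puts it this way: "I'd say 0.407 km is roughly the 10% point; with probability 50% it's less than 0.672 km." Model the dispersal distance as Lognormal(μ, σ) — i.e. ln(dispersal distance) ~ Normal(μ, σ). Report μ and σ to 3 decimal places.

μ ≈ -0.397, σ ≈ 0.391

If T ~ Lognormal(μ,σ) then ln T ~ Normal(μ,σ), so the p-quantile of ln T is μ + z_p·σ.
ln(0.407) = -0.8989 and ln(0.672) = -0.3975; z_{0.1} = -1.282, z_{0.5} = 0.
σ = (-0.3975 − -0.8989)/(0 − (-1.282)) = 0.391.
μ = -0.8989 − (-1.282)·0.391 = -0.397.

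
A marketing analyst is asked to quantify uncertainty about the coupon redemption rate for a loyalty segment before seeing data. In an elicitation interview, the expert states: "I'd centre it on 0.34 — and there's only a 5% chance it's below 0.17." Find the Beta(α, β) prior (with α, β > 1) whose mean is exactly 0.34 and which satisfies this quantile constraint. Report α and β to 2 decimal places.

With mean 0.34 fixed, write α = 0.34s, β = 0.66s where s = α+β.
Need P(θ < 0.17) = 0.05 under Beta(0.34s, 0.66s). Normal approximation: (q−m)/√(m(1−m)/s) ≈ z_{0.05} = -1.64, so s ≈ 0.34·0.66·(-1.64)²/(0.17−0.34)² = 21.0.
At s = 21.0: P(θ<0.17) ≈ 0.035. Adjusting to match 0.05 gives s ≈ 17.60.
So α = 0.34·17.60 ≈ 5.98, β = 0.66·17.60 ≈ 11.61.

α ≈ 5.98, β ≈ 11.61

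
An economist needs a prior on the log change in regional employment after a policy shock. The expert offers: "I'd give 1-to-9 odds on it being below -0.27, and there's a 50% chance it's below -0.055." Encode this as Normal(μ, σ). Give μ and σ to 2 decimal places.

The p-quantile of Normal(μ,σ) is μ + z_p·σ, with z_{0.1} = -1.282 and z_{0.5} = 0.
Eliminate σ: μ = (z₂·x₁ − z₁·x₂)/(z₂ − z₁) = (0·-0.27 − (-1.282)·-0.055)/1.282 = -0.05.
Then σ = (x₂ − x₁)/(z₂ − z₁) = (-0.055 − -0.27)/1.282 = 0.17.

μ = -0.05, σ = 0.17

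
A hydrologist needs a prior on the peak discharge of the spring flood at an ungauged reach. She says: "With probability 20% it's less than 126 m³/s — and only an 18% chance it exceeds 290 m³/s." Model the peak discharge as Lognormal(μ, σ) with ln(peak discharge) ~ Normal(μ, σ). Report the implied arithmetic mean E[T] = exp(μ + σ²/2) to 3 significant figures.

E[T] ≈ 210 m³/s

If T ~ Lognormal(μ,σ) then ln T ~ Normal(μ,σ), so the p-quantile of ln T is μ + z_p·σ.
ln(126) = 4.836 and ln(290) = 5.67; z_{0.2} = -0.8416, z_{0.82} = 0.9154.
σ = (5.67 − 4.836)/(0.9154 − (-0.8416)) = 0.474.
μ = 4.836 − (-0.8416)·0.474 = 5.236.
E[T] = exp(μ + σ²/2) = exp(5.236 + 0.1126) = 210 m³/s.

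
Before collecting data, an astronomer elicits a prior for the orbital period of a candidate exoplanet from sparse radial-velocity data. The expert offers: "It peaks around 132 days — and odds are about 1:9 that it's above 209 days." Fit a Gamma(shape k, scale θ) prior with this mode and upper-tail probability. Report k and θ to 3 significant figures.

Gamma(k,θ) with k>1 has mode (k−1)θ, so θ = 132/(k−1).
Need P(X < 209) = 0.9 with θ tied to k this way. Start at k = 2, θ = 132: P(X<209) ≈ 0.470.
Too low — raise k to concentrate. Iterating converges to k ≈ 9.88.
Then θ = 132/(9.88−1) ≈ 14.9.

k ≈ 9.88, θ ≈ 14.9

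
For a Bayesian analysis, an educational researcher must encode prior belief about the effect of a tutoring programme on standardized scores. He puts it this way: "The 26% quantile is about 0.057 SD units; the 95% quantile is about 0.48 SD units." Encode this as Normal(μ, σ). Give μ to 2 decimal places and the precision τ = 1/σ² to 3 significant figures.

μ = 0.18, τ = 29.3

For Normal(μ,σ), the p-quantile is μ + z_p·σ. Here z_{0.26} = -0.6433, z_{0.95} = 1.645.
So 0.057 = μ − 0.6433σ and 0.48 = μ + 1.645σ.
Subtracting: σ = (0.48 − 0.057)/(1.645 − (-0.6433)) = 0.18.
Then μ = 0.057 − (-0.6433)·0.18 = 0.18.
Precision τ = 1/σ² = 1/0.1849² = 29.3.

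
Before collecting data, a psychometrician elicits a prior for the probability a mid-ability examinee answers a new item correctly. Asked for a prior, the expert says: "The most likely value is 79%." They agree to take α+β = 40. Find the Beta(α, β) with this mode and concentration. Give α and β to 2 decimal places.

α = 31.02, β = 8.98

For α,β > 1 the Beta mode is (α−1)/(α+β−2). With α+β = 40, the mode is (α−1)/38.
Set (α−1)/38 = 0.79 → α = 1 + 0.79·38 = 31.02.
β = 40 − α = 8.98.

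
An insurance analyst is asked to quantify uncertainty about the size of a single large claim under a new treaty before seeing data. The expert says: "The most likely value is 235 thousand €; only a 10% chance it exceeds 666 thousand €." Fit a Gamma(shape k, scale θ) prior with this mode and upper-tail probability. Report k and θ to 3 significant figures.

k ≈ 2.76, θ ≈ 134

Gamma(k,θ) with k>1 has mode (k−1)θ, so θ = 235/(k−1).
Need P(X < 666) = 0.9 with θ tied to k this way. Start at k = 2, θ = 235: P(X<666) ≈ 0.775.
Too low — raise k to concentrate. Iterating converges to k ≈ 2.76.
Then θ = 235/(2.76−1) ≈ 134.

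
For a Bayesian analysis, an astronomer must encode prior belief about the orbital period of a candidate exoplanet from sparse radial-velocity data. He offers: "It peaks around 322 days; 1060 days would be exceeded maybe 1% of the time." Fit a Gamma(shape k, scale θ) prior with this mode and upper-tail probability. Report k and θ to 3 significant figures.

Gamma(k,θ) with k>1 has mode (k−1)θ, so θ = 322/(k−1).
Need P(X < 1060) = 0.99 with θ tied to k this way. Start at k = 2, θ = 322: P(X<1060) ≈ 0.840.
Too low — raise k to concentrate. Iterating converges to k ≈ 4.1.
Then θ = 322/(4.1−1) ≈ 104.

k ≈ 4.1, θ ≈ 104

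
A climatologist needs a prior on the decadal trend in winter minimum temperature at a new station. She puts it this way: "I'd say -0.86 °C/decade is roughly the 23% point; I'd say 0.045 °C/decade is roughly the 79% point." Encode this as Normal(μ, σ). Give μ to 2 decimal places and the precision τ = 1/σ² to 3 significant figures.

The p-quantile of Normal(μ,σ) is μ + z_p·σ, with z_{0.23} = -0.7388 and z_{0.79} = 0.8064.
Eliminate σ: μ = (z₂·x₁ − z₁·x₂)/(z₂ − z₁) = (0.8064·-0.86 − (-0.7388)·0.045)/1.545 = -0.43.
Then σ = (x₂ − x₁)/(z₂ − z₁) = (0.045 − -0.86)/1.545 = 0.59.
Precision τ = 1/σ² = 1/0.5857² = 2.92.

μ = -0.43, τ = 2.92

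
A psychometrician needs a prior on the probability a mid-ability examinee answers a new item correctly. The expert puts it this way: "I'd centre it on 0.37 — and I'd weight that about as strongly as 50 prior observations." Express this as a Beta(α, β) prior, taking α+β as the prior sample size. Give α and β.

α = 18.5, β = 31.5

Under the effective-sample-size interpretation, Beta(α, β) has prior mean α/(α+β) and prior sample size α+β.
So α+β = 50 and α/(α+β) = 0.37, giving α = 0.37·50 = 18.5 and β = 50 − 18.5 = 31.5.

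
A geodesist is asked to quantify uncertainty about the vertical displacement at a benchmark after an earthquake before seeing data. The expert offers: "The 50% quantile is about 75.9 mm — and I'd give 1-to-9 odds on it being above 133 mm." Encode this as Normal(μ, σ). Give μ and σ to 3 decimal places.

For Normal(μ,σ), the p-quantile is μ + z_p·σ. Here z_{0.5} = 0, z_{0.9} = 1.282.
So 75.9 = μ + 0σ and 133 = μ + 1.282σ.
Subtracting: σ = (133 − 75.9)/(1.282 − (0)) = 44.555.
Then μ = 75.9 − (0)·44.555 = 75.900.

μ = 75.900, σ = 44.555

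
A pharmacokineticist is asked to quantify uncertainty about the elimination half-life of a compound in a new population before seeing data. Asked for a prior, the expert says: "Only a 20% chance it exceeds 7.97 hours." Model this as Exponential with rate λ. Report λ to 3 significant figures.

P(T > 7.97) = e^(−λ·7.97) = 0.2, so λ = −ln(0.2)/7.97 = 0.202.

λ ≈ 0.202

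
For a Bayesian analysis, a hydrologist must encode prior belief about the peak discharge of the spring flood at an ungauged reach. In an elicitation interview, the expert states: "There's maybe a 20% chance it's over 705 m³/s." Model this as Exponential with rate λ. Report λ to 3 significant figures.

λ ≈ 0.00228

P(T > 705.0) = e^(−λ·705.0) = 0.2, so λ = −ln(0.2)/705.0 = 0.00228.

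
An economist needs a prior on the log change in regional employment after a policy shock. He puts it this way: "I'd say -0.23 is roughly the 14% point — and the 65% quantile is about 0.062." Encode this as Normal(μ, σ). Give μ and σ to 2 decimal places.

μ = -0.01, σ = 0.20

For Normal(μ,σ), the p-quantile is μ + z_p·σ. Here z_{0.14} = -1.08, z_{0.65} = 0.3853.
So -0.23 = μ − 1.08σ and 0.062 = μ + 0.3853σ.
Subtracting: σ = (0.062 − -0.23)/(0.3853 − (-1.08)) = 0.20.
Then μ = -0.23 − (-1.08)·0.20 = -0.01.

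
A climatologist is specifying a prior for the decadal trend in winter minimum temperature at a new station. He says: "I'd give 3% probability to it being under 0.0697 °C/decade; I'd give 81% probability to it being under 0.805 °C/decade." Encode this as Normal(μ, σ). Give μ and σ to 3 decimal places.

For Normal(μ,σ), the p-quantile is μ + z_p·σ. Here z_{0.03} = -1.881, z_{0.81} = 0.8779.
So 0.0697 = μ − 1.881σ and 0.805 = μ + 0.8779σ.
Subtracting: σ = (0.805 − 0.0697)/(0.8779 − (-1.881)) = 0.267.
Then μ = 0.0697 − (-1.881)·0.267 = 0.571.

μ = 0.571, σ = 0.267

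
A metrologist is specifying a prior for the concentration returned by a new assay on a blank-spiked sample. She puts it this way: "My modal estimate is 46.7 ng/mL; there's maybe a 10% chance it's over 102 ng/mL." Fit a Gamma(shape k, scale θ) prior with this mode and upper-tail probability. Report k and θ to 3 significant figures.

k ≈ 4.15, θ ≈ 14.8

Gamma(k,θ) with k>1 has mode (k−1)θ, so θ = 46.7/(k−1).
Need P(X < 102) = 0.9 with θ tied to k this way. Start at k = 2, θ = 46.7: P(X<102) ≈ 0.642.
Too low — raise k to concentrate. Iterating converges to k ≈ 4.15.
Then θ = 46.7/(4.15−1) ≈ 14.8.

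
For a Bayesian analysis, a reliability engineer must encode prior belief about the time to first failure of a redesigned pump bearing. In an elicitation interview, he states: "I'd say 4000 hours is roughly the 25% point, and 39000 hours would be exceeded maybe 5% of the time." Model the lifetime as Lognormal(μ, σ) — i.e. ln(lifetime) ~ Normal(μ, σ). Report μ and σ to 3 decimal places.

If T ~ Lognormal(μ,σ) then ln T ~ Normal(μ,σ), so the p-quantile of ln T is μ + z_p·σ.
ln(4000) = 8.294 and ln(39000) = 10.57; z_{0.25} = -0.6745, z_{0.95} = 1.645.
σ = (10.57 − 8.294)/(1.645 − (-0.6745)) = 0.982.
μ = 8.294 − (-0.6745)·0.982 = 8.956.

μ ≈ 8.956, σ ≈ 0.982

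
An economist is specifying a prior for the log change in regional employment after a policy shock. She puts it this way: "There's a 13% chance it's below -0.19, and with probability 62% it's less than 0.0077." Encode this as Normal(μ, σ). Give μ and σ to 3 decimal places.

μ = -0.034, σ = 0.138

The p-quantile of Normal(μ,σ) is μ + z_p·σ, with z_{0.13} = -1.126 and z_{0.62} = 0.3055.
Eliminate σ: μ = (z₂·x₁ − z₁·x₂)/(z₂ − z₁) = (0.3055·-0.19 − (-1.126)·0.0077)/1.432 = -0.034.
Then σ = (x₂ − x₁)/(z₂ − z₁) = (0.0077 − -0.19)/1.432 = 0.138.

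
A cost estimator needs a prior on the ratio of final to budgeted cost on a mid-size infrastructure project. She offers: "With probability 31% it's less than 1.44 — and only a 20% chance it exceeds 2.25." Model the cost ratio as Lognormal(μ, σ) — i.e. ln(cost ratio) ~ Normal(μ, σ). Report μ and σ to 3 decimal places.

μ ≈ 0.530, σ ≈ 0.334

If T ~ Lognormal(μ,σ) then ln T ~ Normal(μ,σ), so the p-quantile of ln T is μ + z_p·σ.
ln(1.44) = 0.3646 and ln(2.25) = 0.8109; z_{0.31} = -0.4959, z_{0.8} = 0.8416.
σ = (0.8109 − 0.3646)/(0.8416 − (-0.4959)) = 0.334.
μ = 0.3646 − (-0.4959)·0.334 = 0.530.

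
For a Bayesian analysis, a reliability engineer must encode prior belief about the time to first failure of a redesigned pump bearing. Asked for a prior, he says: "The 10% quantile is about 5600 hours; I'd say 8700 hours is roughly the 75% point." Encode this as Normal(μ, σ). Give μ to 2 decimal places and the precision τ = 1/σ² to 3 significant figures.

μ = 7631.05, τ = 3.98e-07

For Normal(μ,σ), the p-quantile is μ + z_p·σ. Here z_{0.1} = -1.282, z_{0.75} = 0.6745.
So 5600 = μ − 1.282σ and 8700 = μ + 0.6745σ.
Subtracting: σ = (8700 − 5600)/(0.6745 − (-1.282)) = 1584.83.
Then μ = 5600 − (-1.282)·1584.83 = 7631.05.
Precision τ = 1/σ² = 1/1585² = 3.98e-07.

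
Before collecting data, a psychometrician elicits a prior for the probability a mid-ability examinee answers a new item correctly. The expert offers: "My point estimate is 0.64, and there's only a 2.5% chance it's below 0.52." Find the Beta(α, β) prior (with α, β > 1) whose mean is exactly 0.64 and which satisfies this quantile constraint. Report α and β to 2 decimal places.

α ≈ 41.22, β ≈ 23.19

With mean 0.64 fixed, write α = 0.64s, β = 0.36s where s = α+β.
Need P(θ < 0.52) = 0.025 under Beta(0.64s, 0.36s). Normal approximation: (q−m)/√(m(1−m)/s) ≈ z_{0.025} = -1.96, so s ≈ 0.64·0.36·(-1.96)²/(0.52−0.64)² = 61.5.
At s = 61.5: P(θ<0.52) ≈ 0.028. Adjusting to match 0.025 gives s ≈ 64.41.
So α = 0.64·64.41 ≈ 41.22, β = 0.36·64.41 ≈ 23.19.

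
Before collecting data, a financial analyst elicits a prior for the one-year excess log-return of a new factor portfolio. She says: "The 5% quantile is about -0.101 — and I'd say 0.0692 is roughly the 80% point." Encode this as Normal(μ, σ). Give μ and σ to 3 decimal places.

The p-quantile of Normal(μ,σ) is μ + z_p·σ, with z_{0.05} = -1.645 and z_{0.8} = 0.8416.
Eliminate σ: μ = (z₂·x₁ − z₁·x₂)/(z₂ − z₁) = (0.8416·-0.101 − (-1.645)·0.0692)/2.486 = 0.012.
Then σ = (x₂ − x₁)/(z₂ − z₁) = (0.0692 − -0.101)/2.486 = 0.068.

μ = 0.012, σ = 0.068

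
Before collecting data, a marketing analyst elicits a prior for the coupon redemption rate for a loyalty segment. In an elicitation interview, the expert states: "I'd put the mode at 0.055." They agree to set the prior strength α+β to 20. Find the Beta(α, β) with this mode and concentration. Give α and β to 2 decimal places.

For α,β > 1 the Beta mode is (α−1)/(α+β−2). With α+β = 20, the mode is (α−1)/18.
Set (α−1)/18 = 0.055 → α = 1 + 0.055·18 = 1.99.
β = 20 − α = 18.01.

α = 1.99, β = 18.01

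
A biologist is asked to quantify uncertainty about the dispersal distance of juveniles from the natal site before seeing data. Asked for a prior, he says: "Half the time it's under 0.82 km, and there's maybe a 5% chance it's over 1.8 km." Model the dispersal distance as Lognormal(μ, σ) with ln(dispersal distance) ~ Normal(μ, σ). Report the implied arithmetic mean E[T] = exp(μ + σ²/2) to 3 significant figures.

E[T] ≈ 0.919 km

If T ~ Lognormal(μ,σ) then ln T ~ Normal(μ,σ), so the p-quantile of ln T is μ + z_p·σ.
ln(0.82) = -0.1985 and ln(1.8) = 0.5878; z_{0.5} = 0, z_{0.95} = 1.645.
σ = (0.5878 − -0.1985)/(1.645 − (0)) = 0.478.
μ = -0.1985 − (0)·0.478 = -0.198.
E[T] = exp(μ + σ²/2) = exp(-0.198 + 0.1142) = 0.919 km.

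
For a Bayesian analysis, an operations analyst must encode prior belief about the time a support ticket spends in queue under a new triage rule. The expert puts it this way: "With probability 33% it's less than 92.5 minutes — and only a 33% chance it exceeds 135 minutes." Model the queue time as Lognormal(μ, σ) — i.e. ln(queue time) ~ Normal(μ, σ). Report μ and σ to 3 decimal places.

μ ≈ 4.716, σ ≈ 0.430

If T ~ Lognormal(μ,σ) then ln T ~ Normal(μ,σ), so the p-quantile of ln T is μ + z_p·σ.
ln(92.5) = 4.527 and ln(135) = 4.905; z_{0.33} = -0.4399, z_{0.67} = 0.4399.
σ = (4.905 − 4.527)/(0.4399 − (-0.4399)) = 0.430.
μ = 4.527 − (-0.4399)·0.430 = 4.716.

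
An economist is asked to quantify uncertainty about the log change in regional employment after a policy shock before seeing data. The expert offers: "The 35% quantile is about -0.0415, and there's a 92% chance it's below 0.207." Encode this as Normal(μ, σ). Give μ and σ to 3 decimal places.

μ = 0.012, σ = 0.139

For Normal(μ,σ), the p-quantile is μ + z_p·σ. Here z_{0.35} = -0.3853, z_{0.92} = 1.405.
So -0.0415 = μ − 0.3853σ and 0.207 = μ + 1.405σ.
Subtracting: σ = (0.207 − -0.0415)/(1.405 − (-0.3853)) = 0.139.
Then μ = -0.0415 − (-0.3853)·0.139 = 0.012.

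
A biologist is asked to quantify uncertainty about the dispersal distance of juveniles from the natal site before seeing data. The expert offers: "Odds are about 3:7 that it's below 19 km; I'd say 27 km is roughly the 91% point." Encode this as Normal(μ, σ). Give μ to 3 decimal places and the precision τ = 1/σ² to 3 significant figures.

μ = 21.249, τ = 0.0544

The p-quantile of Normal(μ,σ) is μ + z_p·σ, with z_{0.3} = -0.5244 and z_{0.91} = 1.341.
Eliminate σ: μ = (z₂·x₁ − z₁·x₂)/(z₂ − z₁) = (1.341·19 − (-0.5244)·27)/1.865 = 21.249.
Then σ = (x₂ − x₁)/(z₂ − z₁) = (27 − 19)/1.865 = 4.289.
Precision τ = 1/σ² = 1/4.289² = 0.0544.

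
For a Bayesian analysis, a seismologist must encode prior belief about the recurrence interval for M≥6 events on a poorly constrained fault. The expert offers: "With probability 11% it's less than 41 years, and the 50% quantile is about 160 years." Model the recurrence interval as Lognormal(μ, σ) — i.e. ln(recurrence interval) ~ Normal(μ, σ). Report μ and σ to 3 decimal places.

μ ≈ 5.075, σ ≈ 1.110

If T ~ Lognormal(μ,σ) then ln T ~ Normal(μ,σ), so the p-quantile of ln T is μ + z_p·σ.
ln(41) = 3.714 and ln(160) = 5.075; z_{0.11} = -1.227, z_{0.5} = 0.
σ = (5.075 − 3.714)/(0 − (-1.227)) = 1.110.
μ = 3.714 − (-1.227)·1.110 = 5.075.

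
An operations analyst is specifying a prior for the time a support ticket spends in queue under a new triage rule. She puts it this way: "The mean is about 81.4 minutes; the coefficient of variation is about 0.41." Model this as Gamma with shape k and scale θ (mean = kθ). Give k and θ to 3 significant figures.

k ≈ 5.95, θ ≈ 13.7

For Gamma(k, scale θ): mean = kθ, variance = kθ², so CV = 1/√k.
CV = 0.41, hence k = 1/CV² = 5.95.
Then θ = mean/k = 81.4/5.95 = 13.7.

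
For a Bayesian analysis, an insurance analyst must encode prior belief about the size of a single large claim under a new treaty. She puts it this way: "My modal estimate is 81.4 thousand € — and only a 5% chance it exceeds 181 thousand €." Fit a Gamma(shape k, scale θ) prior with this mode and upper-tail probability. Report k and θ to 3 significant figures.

Gamma(k,θ) with k>1 has mode (k−1)θ, so θ = 81.4/(k−1).
Need P(X < 181) = 0.95 with θ tied to k this way. Start at k = 2, θ = 81.4: P(X<181) ≈ 0.651.
Too low — raise k to concentrate. Iterating converges to k ≈ 5.3.
Then θ = 81.4/(5.3−1) ≈ 18.9.

k ≈ 5.3, θ ≈ 18.9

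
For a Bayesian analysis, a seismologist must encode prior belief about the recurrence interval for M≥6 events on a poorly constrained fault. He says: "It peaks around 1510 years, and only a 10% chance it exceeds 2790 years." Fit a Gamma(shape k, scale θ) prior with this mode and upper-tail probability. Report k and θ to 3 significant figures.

k ≈ 6.06, θ ≈ 298

Gamma(k,θ) with k>1 has mode (k−1)θ, so θ = 1510/(k−1).
Need P(X < 2790) = 0.9 with θ tied to k this way. Start at k = 2, θ = 1510: P(X<2790) ≈ 0.551.
Too low — raise k to concentrate. Iterating converges to k ≈ 6.06.
Then θ = 1510/(6.06−1) ≈ 298.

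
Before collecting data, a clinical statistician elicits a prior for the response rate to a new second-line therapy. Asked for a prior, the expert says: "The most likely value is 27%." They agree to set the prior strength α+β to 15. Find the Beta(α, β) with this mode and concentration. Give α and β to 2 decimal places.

α = 4.51, β = 10.49

For α,β > 1 the Beta mode is (α−1)/(α+β−2). With α+β = 15, the mode is (α−1)/13.
Set (α−1)/13 = 0.27 → α = 1 + 0.27·13 = 4.51.
β = 15 − α = 10.49.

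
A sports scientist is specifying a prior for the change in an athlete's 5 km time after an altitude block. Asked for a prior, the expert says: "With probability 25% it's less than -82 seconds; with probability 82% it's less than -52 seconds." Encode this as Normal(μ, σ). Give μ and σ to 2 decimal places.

μ = -69.27, σ = 18.87

The p-quantile of Normal(μ,σ) is μ + z_p·σ, with z_{0.25} = -0.6745 and z_{0.82} = 0.9154.
Eliminate σ: μ = (z₂·x₁ − z₁·x₂)/(z₂ − z₁) = (0.9154·-82 − (-0.6745)·-52)/1.59 = -69.27.
Then σ = (x₂ − x₁)/(z₂ − z₁) = (-52 − -82)/1.59 = 18.87.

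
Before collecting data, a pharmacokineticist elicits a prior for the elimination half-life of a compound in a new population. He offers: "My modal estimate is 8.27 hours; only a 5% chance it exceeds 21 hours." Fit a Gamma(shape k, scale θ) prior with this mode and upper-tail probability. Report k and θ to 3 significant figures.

Gamma(k,θ) with k>1 has mode (k−1)θ, so θ = 8.27/(k−1).
Need P(X < 21) = 0.95 with θ tied to k this way. Start at k = 2, θ = 8.27: P(X<21) ≈ 0.721.
Too low — raise k to concentrate. Iterating converges to k ≈ 4.12.
Then θ = 8.27/(4.12−1) ≈ 2.65.

k ≈ 4.12, θ ≈ 2.65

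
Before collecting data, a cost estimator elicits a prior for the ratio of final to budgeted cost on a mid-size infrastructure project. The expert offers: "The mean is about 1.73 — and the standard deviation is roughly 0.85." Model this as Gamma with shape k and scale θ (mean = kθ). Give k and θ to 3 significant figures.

k ≈ 4.14, θ ≈ 0.418

For Gamma(k, scale θ): mean = kθ, variance = kθ², so CV = 1/√k.
CV = SD/mean = 0.85/1.73 = 0.4913, hence k = 1/CV² = 4.14.
Then θ = mean/k = 1.73/4.14 = 0.418.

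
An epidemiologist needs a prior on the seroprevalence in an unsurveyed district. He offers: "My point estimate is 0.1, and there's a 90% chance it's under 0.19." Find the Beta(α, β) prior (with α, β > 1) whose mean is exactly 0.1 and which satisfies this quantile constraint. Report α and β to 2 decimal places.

α ≈ 1.99, β ≈ 17.91

With mean 0.1 fixed, write α = 0.1s, β = 0.9s where s = α+β.
Need P(θ < 0.19) = 0.9 under Beta(0.1s, 0.9s). Normal approximation: (q−m)/√(m(1−m)/s) ≈ z_{0.9} = 1.28, so s ≈ 0.1·0.9·(1.28)²/(0.19−0.1)² = 18.2.
At s = 18.2: P(θ<0.19) ≈ 0.893. Adjusting to match 0.9 gives s ≈ 19.90.
So α = 0.1·19.90 ≈ 1.99, β = 0.9·19.90 ≈ 17.91.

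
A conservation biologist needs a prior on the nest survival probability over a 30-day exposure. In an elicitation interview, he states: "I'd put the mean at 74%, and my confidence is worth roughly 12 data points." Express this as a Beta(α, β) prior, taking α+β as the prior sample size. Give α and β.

α = 8.88, β = 3.12

Under the effective-sample-size interpretation, Beta(α, β) has prior mean α/(α+β) and prior sample size α+β.
So α+β = 12 and α/(α+β) = 0.74, giving α = 0.74·12 = 8.88 and β = 12 − 8.88 = 3.12.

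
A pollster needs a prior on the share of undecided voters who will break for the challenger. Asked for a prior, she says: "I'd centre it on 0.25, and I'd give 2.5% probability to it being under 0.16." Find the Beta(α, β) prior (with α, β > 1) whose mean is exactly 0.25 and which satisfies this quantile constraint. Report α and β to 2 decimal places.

With mean 0.25 fixed, write α = 0.25s, β = 0.75s where s = α+β.
Need P(θ < 0.16) = 0.025 under Beta(0.25s, 0.75s). Normal approximation: (q−m)/√(m(1−m)/s) ≈ z_{0.025} = -1.96, so s ≈ 0.25·0.75·(-1.96)²/(0.16−0.25)² = 88.9.
At s = 88.9: P(θ<0.16) ≈ 0.017. Adjusting to match 0.025 gives s ≈ 76.13.
So α = 0.25·76.13 ≈ 19.03, β = 0.75·76.13 ≈ 57.10.

α ≈ 19.03, β ≈ 57.10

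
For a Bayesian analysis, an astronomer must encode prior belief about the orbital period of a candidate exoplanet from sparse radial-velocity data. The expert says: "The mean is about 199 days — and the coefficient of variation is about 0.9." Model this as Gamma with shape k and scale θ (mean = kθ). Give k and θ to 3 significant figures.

For Gamma(k, scale θ): mean = kθ, variance = kθ², so CV = 1/√k.
CV = 0.9, hence k = 1/CV² = 1.23.
Then θ = mean/k = 199/1.23 = 161.

k ≈ 1.23, θ ≈ 161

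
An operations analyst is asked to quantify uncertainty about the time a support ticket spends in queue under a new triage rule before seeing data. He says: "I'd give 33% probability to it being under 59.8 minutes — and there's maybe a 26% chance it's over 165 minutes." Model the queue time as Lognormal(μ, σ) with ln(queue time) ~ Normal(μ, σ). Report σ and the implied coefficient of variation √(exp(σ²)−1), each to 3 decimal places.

If T ~ Lognormal(μ,σ) then ln T ~ Normal(μ,σ), so the p-quantile of ln T is μ + z_p·σ.
ln(59.8) = 4.091 and ln(165) = 5.106; z_{0.33} = -0.4399, z_{0.74} = 0.6433.
σ = (5.106 − 4.091)/(0.6433 − (-0.4399)) = 0.937.
μ = 4.091 − (-0.4399)·0.937 = 4.503.
CV = √(exp(σ²)−1) = √(exp(0.8778)−1) = 1.186.

σ ≈ 0.937, CV ≈ 1.186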